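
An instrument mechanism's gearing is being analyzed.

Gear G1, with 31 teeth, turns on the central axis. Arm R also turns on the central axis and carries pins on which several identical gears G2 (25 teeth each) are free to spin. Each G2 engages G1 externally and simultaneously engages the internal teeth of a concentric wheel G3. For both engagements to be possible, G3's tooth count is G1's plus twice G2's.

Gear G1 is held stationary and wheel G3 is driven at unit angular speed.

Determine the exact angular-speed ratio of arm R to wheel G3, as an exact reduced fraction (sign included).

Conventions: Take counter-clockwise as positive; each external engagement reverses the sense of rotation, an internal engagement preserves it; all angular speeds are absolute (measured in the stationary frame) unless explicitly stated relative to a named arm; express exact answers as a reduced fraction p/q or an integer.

81/112

topology: planetary set — G1 31T / G2 25T / G3 81T, arm = carrier (Willis)
ring teeth: 31 + 2·25 = 81
31(ω_sun−ω_arm) = −81(ω_ring−ω_arm),  ω_sun = 0, ω_ring = 1
31(0−ω_arm) = −81(1−ω_arm)  ⇒  112·ω_arm = 81  ⇒  ω_arm = 81/112
ω_out/ω_in = 81/112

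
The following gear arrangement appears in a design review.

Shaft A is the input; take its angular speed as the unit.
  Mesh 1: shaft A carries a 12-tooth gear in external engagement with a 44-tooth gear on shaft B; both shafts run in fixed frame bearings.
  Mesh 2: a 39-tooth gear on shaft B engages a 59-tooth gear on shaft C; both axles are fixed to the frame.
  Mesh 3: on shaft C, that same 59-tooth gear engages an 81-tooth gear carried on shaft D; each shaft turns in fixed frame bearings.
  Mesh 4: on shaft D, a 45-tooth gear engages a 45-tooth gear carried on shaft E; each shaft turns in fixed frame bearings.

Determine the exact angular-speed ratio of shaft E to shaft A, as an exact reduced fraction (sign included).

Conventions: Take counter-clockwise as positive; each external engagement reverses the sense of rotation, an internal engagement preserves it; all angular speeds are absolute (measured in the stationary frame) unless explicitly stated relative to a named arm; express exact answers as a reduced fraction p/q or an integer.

class = fixed-axis compound train [4 meshes; 4 ratios multiply, 4 sense flips]
mesh 1 [12T→44T]: running ratio 3/11, sense −
mesh 2 [39T→59T]: running ratio 117/649, sense +
mesh 3 [59T→81T]: running ratio 13/99, sense −
mesh 4 [45T→45T]: running ratio 13/99, sense +
ω_out/ω_in = 13/99

13/99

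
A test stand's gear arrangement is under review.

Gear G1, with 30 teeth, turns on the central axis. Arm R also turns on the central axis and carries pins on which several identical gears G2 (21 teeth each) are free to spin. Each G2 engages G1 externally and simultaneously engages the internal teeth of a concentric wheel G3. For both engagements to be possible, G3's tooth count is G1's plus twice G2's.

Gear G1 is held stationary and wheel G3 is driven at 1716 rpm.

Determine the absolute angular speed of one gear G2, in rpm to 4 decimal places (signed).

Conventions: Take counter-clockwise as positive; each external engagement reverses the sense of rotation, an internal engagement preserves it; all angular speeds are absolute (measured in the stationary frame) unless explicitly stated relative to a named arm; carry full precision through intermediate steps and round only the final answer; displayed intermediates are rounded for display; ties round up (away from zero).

recognized (axles ride arm R): planetary set, 30/21/72 teeth
normalise by the input: solve with ω_ring = 1, then scale by 1716 rpm
ring teeth: 30 + 2·21 = 72
30(ω_sun−ω_arm) = −72(ω_ring−ω_arm),  ω_sun = 0, ω_ring = 1
30(0−ω_arm) = −72(1−ω_arm)  ⇒  102·ω_arm = 72  ⇒  ω_arm = 12/17
sun–planet mesh: 30·(0−12/17) = −21·(ω_p−ω_arm)  ⇒  ω_p−ω_arm = 120/119
ω_p = 12/17 + 120/119 = 12/7
scale: ω_p = 12/7 × 1716 rpm = +2941.7143 rpm

+2941.7143 rpm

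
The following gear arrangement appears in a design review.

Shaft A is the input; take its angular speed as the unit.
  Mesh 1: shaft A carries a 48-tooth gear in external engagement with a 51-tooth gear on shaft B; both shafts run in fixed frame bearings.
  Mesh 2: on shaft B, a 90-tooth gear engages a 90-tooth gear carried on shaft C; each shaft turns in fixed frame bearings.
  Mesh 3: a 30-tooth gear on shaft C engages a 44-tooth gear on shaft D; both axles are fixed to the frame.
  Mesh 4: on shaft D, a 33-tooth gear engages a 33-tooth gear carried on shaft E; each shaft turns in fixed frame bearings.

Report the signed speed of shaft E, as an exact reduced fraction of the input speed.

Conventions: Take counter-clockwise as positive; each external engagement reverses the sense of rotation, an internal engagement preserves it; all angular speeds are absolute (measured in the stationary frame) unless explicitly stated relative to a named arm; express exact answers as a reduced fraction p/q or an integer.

4-mesh fixed-axis compound train (all bearings frame-fixed)
mesh 1 [48T→51T]: |ω|/ω_in = 1×48/51 = 16/17, sense flips to −
mesh 2 [90T→90T]: |ω|/ω_in = (16/17)×90/90 = 16/17, sense flips to +
mesh 3 [30T→44T]: |ω|/ω_in = (16/17)×30/44 = 120/187, sense flips to −
mesh 4 [33T→33T]: |ω|/ω_in = (120/187)×33/33 = 120/187, sense flips to +
signed output speed (× input speed) = 120/187

120/187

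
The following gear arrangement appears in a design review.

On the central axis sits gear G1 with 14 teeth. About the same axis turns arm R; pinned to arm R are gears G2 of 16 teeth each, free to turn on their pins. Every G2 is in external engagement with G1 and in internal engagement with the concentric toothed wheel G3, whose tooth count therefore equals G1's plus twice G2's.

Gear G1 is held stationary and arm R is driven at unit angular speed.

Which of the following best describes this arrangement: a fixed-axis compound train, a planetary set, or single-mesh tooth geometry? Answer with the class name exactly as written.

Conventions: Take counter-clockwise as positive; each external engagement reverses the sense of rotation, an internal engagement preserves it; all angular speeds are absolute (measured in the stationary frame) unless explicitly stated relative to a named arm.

planetary set

class = planetary set [G3 = 14+2·16 = 46; Willis about the carrier]
classification: planetary set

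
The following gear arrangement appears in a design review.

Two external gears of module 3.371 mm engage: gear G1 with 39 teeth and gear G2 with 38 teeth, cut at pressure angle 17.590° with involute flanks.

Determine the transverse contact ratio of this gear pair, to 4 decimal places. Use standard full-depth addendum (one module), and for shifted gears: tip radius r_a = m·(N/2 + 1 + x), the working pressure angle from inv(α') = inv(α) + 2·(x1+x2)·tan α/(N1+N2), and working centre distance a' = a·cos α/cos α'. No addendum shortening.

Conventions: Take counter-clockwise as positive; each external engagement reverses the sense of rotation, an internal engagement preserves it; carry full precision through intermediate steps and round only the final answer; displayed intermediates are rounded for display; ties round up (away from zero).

1.8343

class = single-mesh tooth geometry [involute pair 39T × 38T, m = 3.371]
base radii: r_b1 = 62.660980, r_b2 = 61.054288
tip radii: r_a1 = 69.105500, r_a2 = 67.420000
no profile shift: α' = α, a' = a
action lengths: √(r_a1²−r_b1²) = 29.140551, √(r_a2²−r_b2²) = 28.597732
base pitch p_b = π·m·cos α = 10.095142
CR = (29.140551 + 28.597732 − 129.783500·sin 17.59000°)/10.095142 = 1.834274
contact ratio ≈ 1.8343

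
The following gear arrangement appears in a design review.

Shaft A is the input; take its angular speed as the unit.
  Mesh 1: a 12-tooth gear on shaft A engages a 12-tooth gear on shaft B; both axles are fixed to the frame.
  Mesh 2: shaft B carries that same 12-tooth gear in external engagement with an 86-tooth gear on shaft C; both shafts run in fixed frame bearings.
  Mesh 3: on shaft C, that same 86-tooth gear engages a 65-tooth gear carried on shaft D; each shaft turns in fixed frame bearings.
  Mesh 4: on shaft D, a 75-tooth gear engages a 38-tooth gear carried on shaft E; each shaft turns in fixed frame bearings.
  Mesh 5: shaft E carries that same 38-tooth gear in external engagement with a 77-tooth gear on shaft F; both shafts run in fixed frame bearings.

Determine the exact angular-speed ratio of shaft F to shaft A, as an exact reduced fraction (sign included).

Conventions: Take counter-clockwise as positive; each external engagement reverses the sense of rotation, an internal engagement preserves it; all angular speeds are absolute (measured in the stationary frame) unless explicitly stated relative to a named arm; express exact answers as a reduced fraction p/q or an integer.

-180/1001

class = fixed-axis compound train [5 meshes; 5 ratios multiply, 5 sense flips]
mesh 1 [12T→12T]: running ratio 1, sense −
mesh 2 [12T→86T]: running ratio 6/43, sense +
mesh 3 [86T→65T]: running ratio 12/65, sense −
mesh 4 [75T→38T]: running ratio 90/247, sense +
mesh 5 [38T→77T]: running ratio 180/1001, sense −
ω_out/ω_in = -180/1001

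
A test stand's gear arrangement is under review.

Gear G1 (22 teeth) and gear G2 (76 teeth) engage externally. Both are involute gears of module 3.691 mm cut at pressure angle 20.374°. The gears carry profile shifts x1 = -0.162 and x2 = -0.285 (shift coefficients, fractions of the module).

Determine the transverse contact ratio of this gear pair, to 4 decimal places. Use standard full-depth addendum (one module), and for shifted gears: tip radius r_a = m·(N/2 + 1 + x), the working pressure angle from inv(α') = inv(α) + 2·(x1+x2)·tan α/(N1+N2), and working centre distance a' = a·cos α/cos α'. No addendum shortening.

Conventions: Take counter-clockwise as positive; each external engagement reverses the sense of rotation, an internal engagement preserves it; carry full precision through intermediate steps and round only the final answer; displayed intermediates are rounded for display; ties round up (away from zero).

class = single-mesh tooth geometry [involute pair 22T × 76T, m = 3.691]
base radii: r_b1 = 38.061004, r_b2 = 131.483469
tip radii: r_a1 = 43.694058, r_a2 = 142.897065
inv(α') = inv(20.374°) + 2·(-0.162-0.285)·tan α/(22+76) = 0.01239893  ⇒  α' = 18.84589°
a' = a·cos α / cos α' = 180.8590·cos 20.374°/cos 18.84589° = 179.148469
action lengths: √(r_a1²−r_b1²) = 21.459978, √(r_a2²−r_b2²) = 55.961312
base pitch p_b = π·m·cos α = 10.870197
CR = (21.459978 + 55.961312 − 179.148469·sin 18.84589°)/10.870197 = 1.798687
contact ratio ≈ 1.7987

1.7987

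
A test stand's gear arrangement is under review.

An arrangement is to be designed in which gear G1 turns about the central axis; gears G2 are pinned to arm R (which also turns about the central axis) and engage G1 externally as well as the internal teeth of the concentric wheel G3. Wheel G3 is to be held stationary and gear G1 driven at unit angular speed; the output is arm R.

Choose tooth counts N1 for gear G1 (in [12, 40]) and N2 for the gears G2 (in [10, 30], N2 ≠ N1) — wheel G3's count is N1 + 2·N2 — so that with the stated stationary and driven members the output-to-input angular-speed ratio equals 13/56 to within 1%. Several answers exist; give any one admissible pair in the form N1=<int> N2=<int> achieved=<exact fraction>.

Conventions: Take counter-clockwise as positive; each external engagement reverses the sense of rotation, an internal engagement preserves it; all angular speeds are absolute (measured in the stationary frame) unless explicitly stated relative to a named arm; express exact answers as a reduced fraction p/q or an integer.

N1=13 N2=15 achieved=13/56

class = planetary set [ratio 13/56 wanted; Willis about the carrier]
Willis with ω_ring = 0: ω_arm/ω_sun = N1/(N1+N3); set equal to 13/56  ⇒  N3/N1 = 1/(13/56) − 1 = 43/13
N3 = N1 + 2·N2  ⇒  N2/N1 = (N3/N1 − 1)/2 = (43/13 − 1)/2 = 15/13
smallest multiple with N1 ≥ 12 and N2 ≥ 10: k = 1  ⇒  N1 = 1·13 = 13, N2 = 1·15 = 15 (N1 ≤ 40, N2 ≤ 30, N2 ≠ N1 ✓), N3 = 13 + 2·15 = 43
check: N1/(N1+N3) with N1 = 13, N3 = 43 gives 13/56; |achieved − target| = 0 ≤ 13/5600 ✓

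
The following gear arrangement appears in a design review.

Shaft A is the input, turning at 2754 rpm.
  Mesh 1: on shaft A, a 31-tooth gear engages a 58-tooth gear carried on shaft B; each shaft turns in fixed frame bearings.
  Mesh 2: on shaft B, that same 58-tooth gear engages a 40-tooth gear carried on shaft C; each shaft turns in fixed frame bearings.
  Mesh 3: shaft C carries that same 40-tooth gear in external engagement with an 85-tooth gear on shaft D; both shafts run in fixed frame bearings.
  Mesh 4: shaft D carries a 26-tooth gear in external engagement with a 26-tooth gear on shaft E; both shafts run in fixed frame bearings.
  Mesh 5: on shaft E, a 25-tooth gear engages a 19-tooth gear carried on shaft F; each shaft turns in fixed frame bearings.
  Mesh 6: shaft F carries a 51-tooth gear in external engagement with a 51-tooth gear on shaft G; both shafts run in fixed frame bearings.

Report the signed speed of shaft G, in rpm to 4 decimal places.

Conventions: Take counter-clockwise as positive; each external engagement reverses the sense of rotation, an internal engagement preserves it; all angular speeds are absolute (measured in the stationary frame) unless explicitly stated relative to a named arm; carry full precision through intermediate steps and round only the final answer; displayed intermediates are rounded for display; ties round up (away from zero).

recognized (7 fixed axles, 6 meshes): fixed-axis compound train
mesh 1 [31T→58T]: ω = 2754.0000×31/58 = 1471.9655 rpm, sense flips to −
mesh 2 [58T→40T]: ω = 1471.9655×58/40 = 2134.3500 rpm, sense flips to +
mesh 3 [40T→85T]: ω = 2134.3500×40/85 = 1004.4000 rpm, sense flips to −
mesh 4 [26T→26T]: ω = 1004.4000×26/26 = 1004.4000 rpm, sense flips to +
mesh 5 [25T→19T]: ω = 1004.4000×25/19 = 1321.5789 rpm, sense flips to −
mesh 6 [51T→51T]: ω = 1321.5789×51/51 = 1321.5789 rpm, sense flips to +
signed output speed = +1321.5789 rpm

+1321.5789 rpm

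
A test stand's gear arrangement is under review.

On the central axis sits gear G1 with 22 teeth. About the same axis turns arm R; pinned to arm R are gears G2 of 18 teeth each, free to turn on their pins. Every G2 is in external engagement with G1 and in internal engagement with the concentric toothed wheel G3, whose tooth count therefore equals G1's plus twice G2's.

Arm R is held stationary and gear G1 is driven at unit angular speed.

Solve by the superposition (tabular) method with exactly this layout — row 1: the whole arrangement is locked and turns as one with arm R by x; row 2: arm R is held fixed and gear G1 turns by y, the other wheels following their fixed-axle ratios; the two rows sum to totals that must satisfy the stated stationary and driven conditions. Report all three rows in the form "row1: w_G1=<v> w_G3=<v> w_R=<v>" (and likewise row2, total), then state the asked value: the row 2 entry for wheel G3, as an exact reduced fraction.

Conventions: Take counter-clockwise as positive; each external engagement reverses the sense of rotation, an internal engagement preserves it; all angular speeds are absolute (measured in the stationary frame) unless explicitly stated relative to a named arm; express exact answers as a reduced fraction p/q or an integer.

row1: w_G1=0 w_G3=0 w_R=0
row2: w_G1=1 w_G3=-11/29 w_R=0
total: w_G1=1 w_G3=-11/29 w_R=0
asked value: -11/29

topology: planetary set — G1 22T / G2 18T / G3 58T, arm = carrier (Willis)
row 1 — lock + rotate with arm: ω_sun = ω_ring = ω_arm = x
row 2 — arm fixed, fixed-axis ratios: sun y, ring −(22/58)·y, arm 0
boundary: total ω_arm = x = 0 and total ω_sun = x + y = 1  ⇒  y = 1, x = 0
row 2 ring = −(22/58)·1 = -11/29
totals (row 1 + row 2): sun 0 + 1 = 1, ring 0 + (-11/29) = -11/29, arm 0 + 0 = 0
asked cell (row2, ring) = -11/29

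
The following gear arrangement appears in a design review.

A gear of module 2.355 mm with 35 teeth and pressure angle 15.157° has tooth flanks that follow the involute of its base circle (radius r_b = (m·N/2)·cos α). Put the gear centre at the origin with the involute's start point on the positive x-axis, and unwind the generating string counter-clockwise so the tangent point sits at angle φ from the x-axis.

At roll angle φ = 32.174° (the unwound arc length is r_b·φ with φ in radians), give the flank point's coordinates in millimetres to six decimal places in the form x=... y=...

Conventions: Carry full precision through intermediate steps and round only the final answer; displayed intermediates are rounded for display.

x=45.564743 y=2.274685

recognized (one wheel, involute flank): single-mesh tooth geometry, m = 2.355, N = 35
pitch radius r_p = m·N/2 = 2.355·35/2 = 41.212500
base radius r_b = r_p·cos α = 41.212500·cos 15.157° = 39.778840
roll angle φ = 32.174° = 0.56154223 rad
x = r_b·(cos φ + φ·sin φ) = 45.564743
y = r_b·(sin φ − φ·cos φ) = 2.274685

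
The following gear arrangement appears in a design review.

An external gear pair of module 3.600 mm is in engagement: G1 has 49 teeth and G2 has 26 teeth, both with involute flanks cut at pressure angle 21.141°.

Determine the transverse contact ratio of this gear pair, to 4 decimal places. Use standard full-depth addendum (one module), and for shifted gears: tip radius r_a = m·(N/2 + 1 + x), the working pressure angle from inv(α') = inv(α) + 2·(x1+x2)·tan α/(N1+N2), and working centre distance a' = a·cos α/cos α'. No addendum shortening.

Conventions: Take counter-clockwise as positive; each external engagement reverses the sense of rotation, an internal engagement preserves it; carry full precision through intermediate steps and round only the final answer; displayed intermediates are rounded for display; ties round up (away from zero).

1.6351

single-mesh involute tooth geometry (49T engaging 26T at module 3.600)
base radii: r_b1 = 82.263760, r_b2 = 43.650158
tip radii: r_a1 = 91.800000, r_a2 = 50.400000
no profile shift: α' = α, a' = a
action lengths: √(r_a1²−r_b1²) = 40.742040, √(r_a2²−r_b2²) = 25.195708
base pitch p_b = π·m·cos α = 10.548540
CR = (40.742040 + 25.195708 − 135.000000·sin 21.14100°)/10.548540 = 1.635114
contact ratio ≈ 1.6351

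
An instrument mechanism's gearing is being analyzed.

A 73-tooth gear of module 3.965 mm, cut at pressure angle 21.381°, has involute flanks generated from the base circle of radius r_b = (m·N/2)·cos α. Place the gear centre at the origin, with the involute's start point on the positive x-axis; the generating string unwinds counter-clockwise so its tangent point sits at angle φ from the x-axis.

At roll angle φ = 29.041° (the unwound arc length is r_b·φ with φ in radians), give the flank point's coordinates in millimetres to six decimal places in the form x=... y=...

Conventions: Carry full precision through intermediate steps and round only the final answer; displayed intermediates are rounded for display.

x=150.976934 y=5.700528

recognized (one wheel, involute flank): single-mesh tooth geometry, m = 3.965, N = 73
pitch radius r_p = m·N/2 = 3.965·73/2 = 144.722500
base radius r_b = r_p·cos α = 144.722500·cos 21.381° = 134.762229
roll angle φ = 29.041° = 0.50686107 rad
x = r_b·(cos φ + φ·sin φ) = 150.976934
y = r_b·(sin φ − φ·cos φ) = 5.700528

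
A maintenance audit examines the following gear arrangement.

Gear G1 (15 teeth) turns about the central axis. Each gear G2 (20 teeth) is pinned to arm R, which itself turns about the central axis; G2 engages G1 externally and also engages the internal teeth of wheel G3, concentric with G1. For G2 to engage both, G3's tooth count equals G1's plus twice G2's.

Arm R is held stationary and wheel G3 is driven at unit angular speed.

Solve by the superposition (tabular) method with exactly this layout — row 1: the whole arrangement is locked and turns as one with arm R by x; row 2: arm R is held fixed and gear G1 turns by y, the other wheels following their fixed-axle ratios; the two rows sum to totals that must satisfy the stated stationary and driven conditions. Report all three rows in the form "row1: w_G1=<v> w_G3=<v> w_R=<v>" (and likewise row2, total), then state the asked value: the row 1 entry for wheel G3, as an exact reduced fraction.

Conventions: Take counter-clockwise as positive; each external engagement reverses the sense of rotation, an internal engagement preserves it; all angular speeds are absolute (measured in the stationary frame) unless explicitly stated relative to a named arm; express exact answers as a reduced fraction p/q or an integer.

row1: w_G1=0 w_G3=0 w_R=0
row2: w_G1=-11/3 w_G3=1 w_R=0
total: w_G1=-11/3 w_G3=1 w_R=0
asked value: 0

recognized (axles ride arm R): planetary set, 15/20/55 teeth
row 1 (train locked, turned with arm): all members turn x
row 2: sun turns y, ring = −(15/55)·y, arm 0
boundary: total ω_arm = x = 0 and total ω_ring = x − (15/55)·y = 1  ⇒  y = -11/3, x = 0
row 2 ring = −(15/55)·(-11/3) = 1
totals (row 1 + row 2): sun 0 + (-11/3) = -11/3, ring 0 + 1 = 1, arm 0 + 0 = 0
asked cell (row1, ring) = 0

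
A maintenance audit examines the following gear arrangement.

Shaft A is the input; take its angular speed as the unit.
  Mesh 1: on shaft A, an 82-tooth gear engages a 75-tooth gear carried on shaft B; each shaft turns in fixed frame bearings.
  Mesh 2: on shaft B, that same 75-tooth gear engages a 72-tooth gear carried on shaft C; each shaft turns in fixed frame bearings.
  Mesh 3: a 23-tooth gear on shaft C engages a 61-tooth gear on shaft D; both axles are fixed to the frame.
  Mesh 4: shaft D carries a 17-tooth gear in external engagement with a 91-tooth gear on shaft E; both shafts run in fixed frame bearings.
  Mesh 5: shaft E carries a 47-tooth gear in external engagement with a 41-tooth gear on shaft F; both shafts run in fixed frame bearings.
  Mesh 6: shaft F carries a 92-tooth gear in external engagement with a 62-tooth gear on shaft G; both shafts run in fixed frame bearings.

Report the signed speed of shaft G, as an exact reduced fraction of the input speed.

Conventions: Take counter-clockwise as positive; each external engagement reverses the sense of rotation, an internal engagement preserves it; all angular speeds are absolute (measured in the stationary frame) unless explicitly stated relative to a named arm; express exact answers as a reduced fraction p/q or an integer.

422671/3097458

6-mesh fixed-axis compound train (all bearings frame-fixed)
mesh 1 [82T→75T]: |ω|/ω_in = 1×82/75 = 82/75, sense flips to −
mesh 2 [75T→72T]: |ω|/ω_in = (82/75)×75/72 = 41/36, sense flips to +
mesh 3 [23T→61T]: |ω|/ω_in = (41/36)×23/61 = 943/2196, sense flips to −
mesh 4 [17T→91T]: |ω|/ω_in = (943/2196)×17/91 = 16031/199836, sense flips to +
mesh 5 [47T→41T]: |ω|/ω_in = (16031/199836)×47/41 = 18377/199836, sense flips to −
mesh 6 [92T→62T]: |ω|/ω_in = (18377/199836)×92/62 = 422671/3097458, sense flips to +
signed output speed (× input speed) = 422671/3097458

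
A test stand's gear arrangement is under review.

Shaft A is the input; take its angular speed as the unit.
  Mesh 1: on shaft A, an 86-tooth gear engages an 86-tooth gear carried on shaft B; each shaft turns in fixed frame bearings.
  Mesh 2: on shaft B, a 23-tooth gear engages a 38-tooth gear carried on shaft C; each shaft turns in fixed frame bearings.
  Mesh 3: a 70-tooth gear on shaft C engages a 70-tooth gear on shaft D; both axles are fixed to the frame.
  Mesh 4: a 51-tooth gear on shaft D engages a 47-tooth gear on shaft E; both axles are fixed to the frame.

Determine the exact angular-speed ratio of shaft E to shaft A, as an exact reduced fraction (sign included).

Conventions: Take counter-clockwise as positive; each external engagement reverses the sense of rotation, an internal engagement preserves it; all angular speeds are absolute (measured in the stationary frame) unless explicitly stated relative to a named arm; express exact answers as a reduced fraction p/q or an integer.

class = fixed-axis compound train [4 meshes; 4 ratios multiply, 4 sense flips]
mesh 1 [86T→86T]: running ratio 1, sense −
mesh 2 [23T→38T]: running ratio 23/38, sense +
mesh 3 [70T→70T]: running ratio 23/38, sense −
mesh 4 [51T→47T]: running ratio 1173/1786, sense +
ω_out/ω_in = 1173/1786

1173/1786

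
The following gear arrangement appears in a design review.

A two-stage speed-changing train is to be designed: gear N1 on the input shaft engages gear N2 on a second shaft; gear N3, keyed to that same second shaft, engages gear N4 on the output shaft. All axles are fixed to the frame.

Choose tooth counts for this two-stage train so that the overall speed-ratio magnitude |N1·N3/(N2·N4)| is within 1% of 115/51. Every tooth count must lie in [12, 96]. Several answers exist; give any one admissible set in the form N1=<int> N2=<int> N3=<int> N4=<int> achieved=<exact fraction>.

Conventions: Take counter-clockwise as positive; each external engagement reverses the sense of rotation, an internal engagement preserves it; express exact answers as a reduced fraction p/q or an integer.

N1=20 N2=12 N3=23 N4=17 achieved=115/51

topology: fixed-axis compound train — 2 stages, target 115/51
target = 115/51 in lowest terms: an exact hit needs N1·N3 = k·115 and N2·N4 = k·51 for one integer k, every count in [12, 96]; additionally prefer no 1:1 stage (N1 ≠ N2, N3 ≠ N4)
k = 1…3: no 1:1-free in-range split of k·115 and k·51 into factor pairs; take k = 4
k = 4: N1·N3 = 460 = 20·23, N2·N4 = 204 = 12·17
achieved = 20·23/(12·17) = 115/51; |achieved − target| = 0 ≤ 23/1020 ✓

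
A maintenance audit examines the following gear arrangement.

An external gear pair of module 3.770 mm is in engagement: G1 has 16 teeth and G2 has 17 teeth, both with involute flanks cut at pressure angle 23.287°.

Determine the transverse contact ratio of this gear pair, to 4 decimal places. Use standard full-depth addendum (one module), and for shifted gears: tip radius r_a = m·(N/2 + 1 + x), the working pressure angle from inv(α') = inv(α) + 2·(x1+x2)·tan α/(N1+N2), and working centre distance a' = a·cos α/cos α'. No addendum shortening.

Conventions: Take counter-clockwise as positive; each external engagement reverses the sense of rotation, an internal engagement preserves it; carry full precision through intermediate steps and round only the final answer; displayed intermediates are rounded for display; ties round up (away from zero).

1.4158

single-mesh involute tooth geometry (16T engaging 17T at module 3.770)
base radii: r_b1 = 27.703049, r_b2 = 29.434489
tip radii: r_a1 = 33.930000, r_a2 = 35.815000
no profile shift: α' = α, a' = a
action lengths: √(r_a1²−r_b1²) = 19.590456, √(r_a2²−r_b2²) = 20.404045
base pitch p_b = π·m·cos α = 10.878962
CR = (19.590456 + 20.404045 − 62.205000·sin 23.28700°)/10.878962 = 1.415811
contact ratio ≈ 1.4158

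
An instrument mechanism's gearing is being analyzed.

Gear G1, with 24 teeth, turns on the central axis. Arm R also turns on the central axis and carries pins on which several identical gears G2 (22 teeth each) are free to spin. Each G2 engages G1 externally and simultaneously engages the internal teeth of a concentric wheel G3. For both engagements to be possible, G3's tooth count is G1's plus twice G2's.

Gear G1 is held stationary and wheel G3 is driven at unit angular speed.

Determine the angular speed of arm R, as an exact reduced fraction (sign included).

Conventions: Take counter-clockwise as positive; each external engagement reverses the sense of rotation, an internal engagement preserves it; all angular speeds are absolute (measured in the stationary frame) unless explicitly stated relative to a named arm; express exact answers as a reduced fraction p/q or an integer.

17/23

recognized (axles ride arm R): planetary set, 24/22/68 teeth
ring teeth: 24 + 2·22 = 68
24(ω_sun−ω_arm) = −68(ω_ring−ω_arm),  ω_sun = 0, ω_ring = 1
24(0−ω_arm) = −68(1−ω_arm)  ⇒  92·ω_arm = 68  ⇒  ω_arm = 17/23
exact speed ratio = 17/23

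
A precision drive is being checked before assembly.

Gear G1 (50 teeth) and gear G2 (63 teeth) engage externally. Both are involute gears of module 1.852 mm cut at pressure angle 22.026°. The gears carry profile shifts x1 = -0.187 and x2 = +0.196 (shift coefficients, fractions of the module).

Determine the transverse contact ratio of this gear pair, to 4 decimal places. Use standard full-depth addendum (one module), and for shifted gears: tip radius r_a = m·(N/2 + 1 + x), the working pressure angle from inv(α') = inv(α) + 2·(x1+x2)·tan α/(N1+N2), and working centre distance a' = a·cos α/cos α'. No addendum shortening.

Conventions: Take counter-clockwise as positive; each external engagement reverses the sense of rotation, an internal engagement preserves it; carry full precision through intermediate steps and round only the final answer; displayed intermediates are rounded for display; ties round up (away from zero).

class = single-mesh tooth geometry [involute pair 50T × 63T, m = 1.852]
base radii: r_b1 = 42.920737, r_b2 = 54.080129
tip radii: r_a1 = 47.805676, r_a2 = 60.552992
inv(α') = inv(22.026°) + 2·(-0.187+0.196)·tan α/(50+63) = 0.02019240  ⇒  α' = 22.04853°
a' = a·cos α / cos α' = 104.6380·cos 22.026°/cos 22.04853° = 104.654660
action lengths: √(r_a1²−r_b1²) = 21.052148, √(r_a2²−r_b2²) = 27.239759
base pitch p_b = π·m·cos α = 5.393579
CR = (21.052148 + 27.239759 − 104.654660·sin 22.04853°)/5.393579 = 1.669652
contact ratio ≈ 1.6697

1.6697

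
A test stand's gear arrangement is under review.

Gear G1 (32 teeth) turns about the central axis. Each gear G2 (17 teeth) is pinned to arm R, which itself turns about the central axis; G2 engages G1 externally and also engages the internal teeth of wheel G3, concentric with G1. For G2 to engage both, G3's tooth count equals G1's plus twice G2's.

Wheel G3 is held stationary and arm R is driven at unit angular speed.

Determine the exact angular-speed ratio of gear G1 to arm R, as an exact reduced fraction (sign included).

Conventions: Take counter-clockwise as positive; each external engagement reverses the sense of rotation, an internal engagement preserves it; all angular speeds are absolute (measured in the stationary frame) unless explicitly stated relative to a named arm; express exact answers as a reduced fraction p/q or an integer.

class = planetary set [G3 = 32+2·17 = 66; Willis about the carrier]
ring teeth: 32 + 2·17 = 66
32(ω_sun−ω_arm) = −66(ω_ring−ω_arm),  ω_ring = 0, ω_arm = 1
ω_sun = 1 − (66/32)(0−1) = 49/16
ω_out/ω_in = 49/16

49/16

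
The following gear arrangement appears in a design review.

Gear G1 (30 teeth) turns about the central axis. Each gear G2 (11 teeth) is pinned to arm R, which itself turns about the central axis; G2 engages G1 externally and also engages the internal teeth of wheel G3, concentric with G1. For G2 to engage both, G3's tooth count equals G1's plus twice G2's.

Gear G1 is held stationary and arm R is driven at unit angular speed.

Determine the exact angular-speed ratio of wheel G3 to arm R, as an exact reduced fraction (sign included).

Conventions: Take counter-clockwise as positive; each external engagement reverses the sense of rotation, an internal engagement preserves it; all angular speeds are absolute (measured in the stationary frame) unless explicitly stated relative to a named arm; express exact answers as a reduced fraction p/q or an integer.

41/26

planetary set (30T centre, 11T on arm, 52T internal) — Willis relation
ring teeth: 30 + 2·11 = 52
30(ω_sun−ω_arm) = −52(ω_ring−ω_arm),  ω_sun = 0, ω_arm = 1
ω_ring = 1 − (30/52)(0−1) = 41/26
ω_out/ω_in = 41/26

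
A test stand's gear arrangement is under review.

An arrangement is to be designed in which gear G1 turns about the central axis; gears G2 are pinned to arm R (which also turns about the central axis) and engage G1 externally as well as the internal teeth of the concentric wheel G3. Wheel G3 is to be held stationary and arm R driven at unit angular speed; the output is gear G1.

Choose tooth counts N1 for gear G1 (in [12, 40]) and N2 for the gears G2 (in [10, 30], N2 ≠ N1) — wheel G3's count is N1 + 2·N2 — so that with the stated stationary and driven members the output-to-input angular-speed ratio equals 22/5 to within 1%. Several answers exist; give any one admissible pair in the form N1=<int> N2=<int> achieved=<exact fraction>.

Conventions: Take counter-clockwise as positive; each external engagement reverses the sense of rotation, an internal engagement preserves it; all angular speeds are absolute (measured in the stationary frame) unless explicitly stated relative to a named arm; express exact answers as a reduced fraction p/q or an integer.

topology: planetary set — design target 22/5, arm = carrier (Willis)
Willis with ω_ring = 0: ω_sun/ω_arm = (N1+N3)/N1; set equal to 22/5  ⇒  N3/N1 = 22/5 − 1 = 17/5
N3 = N1 + 2·N2  ⇒  N2/N1 = (N3/N1 − 1)/2 = (17/5 − 1)/2 = 6/5
smallest multiple with N1 ≥ 12 and N2 ≥ 10: k = 3  ⇒  N1 = 3·5 = 15, N2 = 3·6 = 18 (N1 ≤ 40, N2 ≤ 30, N2 ≠ N1 ✓), N3 = 15 + 2·18 = 51
check: (N1+N3)/N1 with N1 = 15, N3 = 51 gives 22/5; |achieved − target| = 0 ≤ 11/250 ✓

N1=15 N2=18 achieved=22/5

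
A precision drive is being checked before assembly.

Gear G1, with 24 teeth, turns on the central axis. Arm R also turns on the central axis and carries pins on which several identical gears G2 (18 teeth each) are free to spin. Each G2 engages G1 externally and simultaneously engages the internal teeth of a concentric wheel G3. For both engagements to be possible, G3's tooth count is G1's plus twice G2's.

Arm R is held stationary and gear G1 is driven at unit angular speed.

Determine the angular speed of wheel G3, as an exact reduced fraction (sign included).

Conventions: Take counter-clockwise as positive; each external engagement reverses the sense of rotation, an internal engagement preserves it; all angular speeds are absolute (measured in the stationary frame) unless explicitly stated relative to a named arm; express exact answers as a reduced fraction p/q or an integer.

-2/5

class = planetary set [G3 = 24+2·18 = 60; Willis about the carrier]
ring teeth: 24 + 2·18 = 60
24(ω_sun−ω_arm) = −60(ω_ring−ω_arm),  ω_arm = 0, ω_sun = 1
ω_ring = 0 − (24/60)(1−0) = -2/5
exact speed ratio = -2/5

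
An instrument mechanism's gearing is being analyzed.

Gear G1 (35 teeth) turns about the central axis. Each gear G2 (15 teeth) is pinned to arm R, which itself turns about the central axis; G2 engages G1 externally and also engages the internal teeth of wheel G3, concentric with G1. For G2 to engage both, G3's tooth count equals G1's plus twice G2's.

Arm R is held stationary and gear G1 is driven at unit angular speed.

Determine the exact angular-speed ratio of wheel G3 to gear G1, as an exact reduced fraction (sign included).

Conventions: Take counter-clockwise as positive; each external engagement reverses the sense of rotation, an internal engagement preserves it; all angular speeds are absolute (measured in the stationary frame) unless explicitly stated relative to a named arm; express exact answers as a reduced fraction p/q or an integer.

-7/13

topology: planetary set — G1 35T / G2 15T / G3 65T, arm = carrier (Willis)
ring teeth: 35 + 2·15 = 65
35(ω_sun−ω_arm) = −65(ω_ring−ω_arm),  ω_arm = 0, ω_sun = 1
ω_ring = 0 − (35/65)(1−0) = -7/13
ω_out/ω_in = -7/13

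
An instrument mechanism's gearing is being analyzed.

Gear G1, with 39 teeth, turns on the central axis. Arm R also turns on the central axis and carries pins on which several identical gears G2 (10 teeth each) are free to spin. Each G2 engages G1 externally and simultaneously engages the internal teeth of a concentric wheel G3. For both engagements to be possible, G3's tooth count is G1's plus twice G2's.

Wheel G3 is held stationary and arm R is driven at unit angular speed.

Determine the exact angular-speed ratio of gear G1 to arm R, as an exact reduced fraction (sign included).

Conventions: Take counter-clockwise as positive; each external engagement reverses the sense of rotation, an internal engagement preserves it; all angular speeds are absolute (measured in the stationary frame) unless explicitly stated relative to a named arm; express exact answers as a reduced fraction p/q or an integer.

98/39

planetary set (39T centre, 10T on arm, 59T internal) — Willis relation
ring teeth: 39 + 2·10 = 59
39(ω_sun−ω_arm) = −59(ω_ring−ω_arm),  ω_ring = 0, ω_arm = 1
ω_sun = 1 − (59/39)(0−1) = 98/39
ω_out/ω_in = 98/39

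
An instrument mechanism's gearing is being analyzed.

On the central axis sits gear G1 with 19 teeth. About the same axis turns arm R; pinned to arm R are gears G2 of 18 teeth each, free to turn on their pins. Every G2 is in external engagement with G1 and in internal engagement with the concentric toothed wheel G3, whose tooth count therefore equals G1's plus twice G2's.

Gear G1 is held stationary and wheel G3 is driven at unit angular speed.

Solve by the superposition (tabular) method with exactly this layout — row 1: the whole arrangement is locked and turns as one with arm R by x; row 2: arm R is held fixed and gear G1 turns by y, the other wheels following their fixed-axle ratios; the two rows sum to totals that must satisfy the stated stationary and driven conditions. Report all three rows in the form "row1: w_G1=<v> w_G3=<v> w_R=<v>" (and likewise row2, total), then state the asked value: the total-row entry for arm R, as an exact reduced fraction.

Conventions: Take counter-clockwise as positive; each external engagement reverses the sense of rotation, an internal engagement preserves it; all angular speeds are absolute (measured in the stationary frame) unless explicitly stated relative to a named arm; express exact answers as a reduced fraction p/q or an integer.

topology: planetary set — G1 19T / G2 18T / G3 55T, arm = carrier (Willis)
superposition row 1 [locked train]: every member turns x
row 2 (arm held, sun turns y): ω_ring = −(19/55)·y, ω_arm = 0
boundary: total ω_sun = x + y = 0 and total ω_ring = x − (19/55)·y = 1  ⇒  y = -55/74, x = 55/74
row 2 ring = −(19/55)·(-55/74) = 19/74
totals (row 1 + row 2): sun 55/74 + (-55/74) = 0, ring 55/74 + 19/74 = 1, arm 55/74 + 0 = 55/74
asked cell (total, arm) = 55/74

row1: w_G1=55/74 w_G3=55/74 w_R=55/74
row2: w_G1=-55/74 w_G3=19/74 w_R=0
total: w_G1=0 w_G3=1 w_R=55/74
asked value: 55/74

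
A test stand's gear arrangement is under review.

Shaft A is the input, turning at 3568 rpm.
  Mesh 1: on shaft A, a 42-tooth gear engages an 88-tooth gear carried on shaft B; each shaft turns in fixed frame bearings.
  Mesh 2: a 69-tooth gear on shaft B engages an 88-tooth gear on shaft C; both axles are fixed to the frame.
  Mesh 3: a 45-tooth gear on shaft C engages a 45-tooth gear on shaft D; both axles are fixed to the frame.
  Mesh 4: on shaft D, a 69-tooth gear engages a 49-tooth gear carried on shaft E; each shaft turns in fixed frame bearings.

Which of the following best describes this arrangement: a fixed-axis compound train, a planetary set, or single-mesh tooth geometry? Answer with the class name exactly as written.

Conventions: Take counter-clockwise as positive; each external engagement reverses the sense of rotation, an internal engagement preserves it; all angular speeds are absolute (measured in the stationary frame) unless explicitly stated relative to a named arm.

topology: fixed-axis compound train — 4 meshes, A→E
classification: fixed-axis compound train

fixed-axis compound train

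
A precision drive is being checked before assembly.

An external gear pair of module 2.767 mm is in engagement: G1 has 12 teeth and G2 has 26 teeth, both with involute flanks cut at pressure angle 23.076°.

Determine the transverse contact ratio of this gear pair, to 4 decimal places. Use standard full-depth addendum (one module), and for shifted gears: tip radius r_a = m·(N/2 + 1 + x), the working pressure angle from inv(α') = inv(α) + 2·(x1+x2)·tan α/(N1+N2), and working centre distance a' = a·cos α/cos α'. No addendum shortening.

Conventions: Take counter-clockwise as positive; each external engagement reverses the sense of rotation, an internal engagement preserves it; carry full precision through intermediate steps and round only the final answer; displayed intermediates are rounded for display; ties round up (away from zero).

topology: single-mesh involute geometry — m = 2.767, 12T/26T pair
base radii: r_b1 = 15.273604, r_b2 = 33.092808
tip radii: r_a1 = 19.369000, r_a2 = 38.738000
no profile shift: α' = α, a' = a
action lengths: √(r_a1²−r_b1²) = 11.911137, √(r_a2²−r_b2²) = 20.136999
base pitch p_b = π·m·cos α = 7.997240
CR = (11.911137 + 20.136999 − 52.573000·sin 23.07600°)/7.997240 = 1.430750
contact ratio ≈ 1.4308

1.4308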